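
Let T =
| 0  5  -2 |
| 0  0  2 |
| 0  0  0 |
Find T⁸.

T is strictly triangular, hence nilpotent: T³ = 0, so T⁸ = 0.

[[0, 0, 0], [0, 0, 0], [0, 0, 0]]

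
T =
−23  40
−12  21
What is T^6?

[[4369, −7280], [2184, −3639]]

tr T = −2 and det T = −3, so the characteristic polynomial is λ² − (−2)λ + (−3) with roots −3 and 1.
Eigenvectors give P = [[2, 5], [1, 3]] with P⁻¹ = [[3, −5], [−1, 2]], and T = P·diag(−3, 1)·P⁻¹.
Then T^6 = P·diag(729, 1)·P⁻¹ = [[1458, 5], [729, 3]] · [[3, −5], [−1, 2]] = [[4369, −7280], [2184, −3639]].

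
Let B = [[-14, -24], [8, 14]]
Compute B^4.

[[16, 0], [0, 16]]

tr B = 0 and det B = -4, so the characteristic polynomial is λ² − (0)λ + (-4) with roots 2 and -2.
Eigenvectors give P = [[-3, -2], [2, 1]] with P⁻¹ = [[1, 2], [-2, -3]], and B = P·diag(2, -2)·P⁻¹.
Then B^4 = P·diag(16, 16)·P⁻¹ = [[-48, -32], [32, 16]] · [[1, 2], [-2, -3]] = [[16, 0], [0, 16]].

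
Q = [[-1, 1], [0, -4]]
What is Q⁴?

[[1, -85], [0, 256]]

Q² = [[1, -5], [0, 16]]
Q³ = [[-1, 21], [0, -64]]
Q⁴ = [[1, -85], [0, 256]]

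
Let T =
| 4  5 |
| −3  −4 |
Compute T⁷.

[[4, 5], [−3, −4]]

T² = I (check: tr T = 0 and det T = −1), so T⁷ = T since 7 is odd.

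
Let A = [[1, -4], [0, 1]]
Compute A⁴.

A = I + N where N = [[0, -4], [0, 0]] is strictly upper-triangular, so N² = 0.
(I + N)⁴ = I + 4·N = [[1, -16], [0, 1]].

[[1, -16], [0, 1]]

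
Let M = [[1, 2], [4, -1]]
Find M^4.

M^2 = [[9, 0], [0, 9]]
M^3 = [[9, 18], [36, -9]]
M^4 = [[81, 0], [0, 81]]

[[81, 0], [0, 81]]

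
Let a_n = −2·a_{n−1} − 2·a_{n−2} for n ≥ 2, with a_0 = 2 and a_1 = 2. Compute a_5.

With companion matrix B = [[−2, −2], [1, 0]], [a_n, a_{n−1}]ᵀ = B·[a_{n−1}, a_{n−2}]ᵀ, so [a_5, a_4]ᵀ = B⁴·[a_1, a_0]ᵀ.
B⁴ = [[−4, 0], [0, −4]], giving [a_5, a_4]ᵀ = [[−8], [−8]].

−8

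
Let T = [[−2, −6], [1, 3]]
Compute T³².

T² = T (a projection; rank 1, trace 1), so T³² = T.

[[−2, −6], [1, 3]]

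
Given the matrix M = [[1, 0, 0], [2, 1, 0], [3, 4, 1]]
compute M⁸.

M = I + N where N = [[0, 0, 0], [2, 0, 0], [3, 4, 0]] is strictly lower-triangular, so N³ = 0.
(I + N)⁸ = I + 8·N + 28·N² = [[1, 0, 0], [16, 1, 0], [248, 32, 1]].

[[1, 0, 0], [16, 1, 0], [248, 32, 1]]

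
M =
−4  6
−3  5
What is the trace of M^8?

257

tr M = 1 and det M = −2, so the characteristic polynomial is λ² − (1)λ + (−2) with roots −1 and 2.
Eigenvectors give P = [[−2, −1], [−1, −1]] with P⁻¹ = [[−1, 1], [1, −2]], and M = P·diag(−1, 2)·P⁻¹.
Then M^8 = P·diag(1, 256)·P⁻¹ = [[−2, −256], [−1, −256]] · [[−1, 1], [1, −2]] = [[−254, 510], [−255, 511]].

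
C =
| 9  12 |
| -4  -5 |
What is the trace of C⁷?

tr C = 4 and det C = 3, so the characteristic polynomial is λ² − (4)λ + (3) with roots 3 and 1.
Eigenvectors give P = [[-2, -3], [1, 2]] with P⁻¹ = [[-2, -3], [1, 2]], and C = P·diag(3, 1)·P⁻¹.
Then C⁷ = P·diag(2187, 1)·P⁻¹ = [[-4374, -3], [2187, 2]] · [[-2, -3], [1, 2]] = [[8745, 13116], [-4372, -6557]].

2188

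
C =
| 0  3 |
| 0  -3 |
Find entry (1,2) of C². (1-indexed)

-9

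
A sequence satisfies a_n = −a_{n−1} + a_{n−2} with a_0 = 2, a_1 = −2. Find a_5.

−16

With companion matrix M = [[−1, 1], [1, 0]], [a_n, a_{n−1}]ᵀ = M·[a_{n−1}, a_{n−2}]ᵀ, so [a_5, a_4]ᵀ = M^4·[a_1, a_0]ᵀ.
M^4 = [[5, −3], [−3, 2]], giving [a_5, a_4]ᵀ = [[−16], [10]].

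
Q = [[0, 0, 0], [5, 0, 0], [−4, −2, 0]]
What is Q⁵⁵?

Q is strictly triangular, hence nilpotent: Q³ = 0, so Q⁵⁵ = 0.

[[0, 0, 0], [0, 0, 0], [0, 0, 0]]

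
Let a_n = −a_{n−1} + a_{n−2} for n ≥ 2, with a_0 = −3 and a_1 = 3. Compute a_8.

With companion matrix T = [[−1, 1], [1, 0]], [a_n, a_{n−1}]ᵀ = T·[a_{n−1}, a_{n−2}]ᵀ, so [a_8, a_7]ᵀ = T⁷·[a_1, a_0]ᵀ.
T⁷ = [[−21, 13], [13, −8]], giving [a_8, a_7]ᵀ = [[−102], [63]].

−102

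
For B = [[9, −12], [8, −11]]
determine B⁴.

[[−159, 240], [−160, 241]]

tr B = −2 and det B = −3, so the characteristic polynomial is λ² − (−2)λ + (−3) with roots 1 and −3.
Eigenvectors give P = [[3, 1], [2, 1]] with P⁻¹ = [[1, −1], [−2, 3]], and B = P·diag(1, −3)·P⁻¹.
Then B⁴ = P·diag(1, 81)·P⁻¹ = [[3, 81], [2, 81]] · [[1, −1], [−2, 3]] = [[−159, 240], [−160, 241]].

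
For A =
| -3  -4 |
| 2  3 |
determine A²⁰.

[[1, 0], [0, 1]]

A² = I (check: tr A = 0 and det A = -1), so A²⁰ = I since 20 is even.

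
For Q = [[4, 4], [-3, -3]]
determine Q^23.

[[4, 4], [-3, -3]]

Q² = Q (a projection; rank 1, trace 1), so Q^23 = Q.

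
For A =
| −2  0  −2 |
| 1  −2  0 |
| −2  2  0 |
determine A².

[[8, −4, 4], [−4, 4, −2], [6, −4, 4]]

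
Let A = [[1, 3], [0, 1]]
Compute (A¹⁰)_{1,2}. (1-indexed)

A = I + N where N = [[0, 3], [0, 0]] is strictly upper-triangular, so N² = 0.
(I + N)¹⁰ = I + 10·N = [[1, 30], [0, 1]].

30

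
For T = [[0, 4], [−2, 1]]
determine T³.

T² = [[−8, 4], [−2, −7]]
T³ = [[−8, −28], [14, −15]]

[[−8, −28], [14, −15]]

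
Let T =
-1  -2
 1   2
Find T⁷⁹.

[[-1, -2], [1, 2]]

T² = T (a projection; rank 1, trace 1), so T⁷⁹ = T.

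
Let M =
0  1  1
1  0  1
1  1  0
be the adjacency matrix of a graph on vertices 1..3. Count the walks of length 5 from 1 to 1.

10

The number of length-5 walks from vertex 1 to vertex 1 is entry (1,1) of M⁵, where M is the adjacency matrix.
M² = [[2, 1, 1], [1, 2, 1], [1, 1, 2]]
M³ = [[2, 3, 3], [3, 2, 3], [3, 3, 2]]
M⁴ = [[6, 5, 5], [5, 6, 5], [5, 5, 6]]
M⁵ = [[10, 11, 11], [11, 10, 11], [11, 11, 10]]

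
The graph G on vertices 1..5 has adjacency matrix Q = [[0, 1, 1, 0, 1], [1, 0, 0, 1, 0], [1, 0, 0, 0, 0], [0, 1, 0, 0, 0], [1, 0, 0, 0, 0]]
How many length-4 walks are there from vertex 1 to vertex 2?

The number of length-4 walks from vertex 1 to vertex 2 is entry (1,2) of Q⁴, where Q is the adjacency matrix.
Q² = [[3, 0, 0, 1, 0], [0, 2, 1, 0, 1], [0, 1, 1, 0, 1], [1, 0, 0, 1, 0], [0, 1, 1, 0, 1]]
Q³ = [[0, 4, 3, 0, 3], [4, 0, 0, 2, 0], [3, 0, 0, 1, 0], [0, 2, 1, 0, 1], [3, 0, 0, 1, 0]]
Q⁴ = [[10, 0, 0, 4, 0], [0, 6, 4, 0, 4], [0, 4, 3, 0, 3], [4, 0, 0, 2, 0], [0, 4, 3, 0, 3]]

0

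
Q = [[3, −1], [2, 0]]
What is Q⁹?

[[1023, −511], [1022, −510]]

tr Q = 3 and det Q = 2, so the characteristic polynomial is λ² − (3)λ + (2) with roots 2 and 1.
Eigenvectors give P = [[1, −1], [1, −2]] with P⁻¹ = [[2, −1], [1, −1]], and Q = P·diag(2, 1)·P⁻¹.
Then Q⁹ = P·diag(512, 1)·P⁻¹ = [[512, −1], [512, −2]] · [[2, −1], [1, −1]] = [[1023, −511], [1022, −510]].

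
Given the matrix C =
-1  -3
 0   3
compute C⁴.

C² = [[1, -6], [0, 9]]
C³ = [[-1, -21], [0, 27]]
C⁴ = [[1, -60], [0, 81]]

[[1, -60], [0, 81]]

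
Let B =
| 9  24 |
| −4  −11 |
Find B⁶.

[[−1455, −4368], [728, 2185]]

tr B = −2 and det B = −3, so the characteristic polynomial is λ² − (−2)λ + (−3) with roots 1 and −3.
Eigenvectors give P = [[−3, 2], [1, −1]] with P⁻¹ = [[−1, −2], [−1, −3]], and B = P·diag(1, −3)·P⁻¹.
Then B⁶ = P·diag(1, 729)·P⁻¹ = [[−3, 1458], [1, −729]] · [[−1, −2], [−1, −3]] = [[−1455, −4368], [728, 2185]].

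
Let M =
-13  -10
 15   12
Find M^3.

tr M = -1 and det M = -6, so the characteristic polynomial is λ² − (-1)λ + (-6) with roots 2 and -3.
Eigenvectors give P = [[-2, -1], [3, 1]] with P⁻¹ = [[1, 1], [-3, -2]], and M = P·diag(2, -3)·P⁻¹.
Then M^3 = P·diag(8, -27)·P⁻¹ = [[-16, 27], [24, -27]] · [[1, 1], [-3, -2]] = [[-97, -70], [105, 78]].

[[-97, -70], [105, 78]]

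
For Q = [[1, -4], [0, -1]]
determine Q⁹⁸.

[[1, 0], [0, 1]]

Q² = I (check: tr Q = 0 and det Q = -1), so Q⁹⁸ = I since 98 is even.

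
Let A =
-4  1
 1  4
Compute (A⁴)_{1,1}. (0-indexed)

A² = [[17, 0], [0, 17]]
A³ = [[-68, 17], [17, 68]]
A⁴ = [[289, 0], [0, 289]]

289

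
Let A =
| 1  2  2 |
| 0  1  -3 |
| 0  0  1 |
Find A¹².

[[1, 24, -372], [0, 1, -36], [0, 0, 1]]

A = I + N where N = [[0, 2, 2], [0, 0, -3], [0, 0, 0]] is strictly upper-triangular, so N³ = 0.
(I + N)¹² = I + 12·N + 66·N² = [[1, 24, -372], [0, 1, -36], [0, 0, 1]].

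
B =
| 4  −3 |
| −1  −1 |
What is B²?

[[19, −9], [−3, 4]]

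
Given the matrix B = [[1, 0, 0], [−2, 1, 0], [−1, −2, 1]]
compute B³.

[[1, 0, 0], [−6, 1, 0], [9, −6, 1]]

B = I + N where N = [[0, 0, 0], [−2, 0, 0], [−1, −2, 0]] is strictly lower-triangular, so N³ = 0.
(I + N)³ = I + 3·N + 3·N² = [[1, 0, 0], [−6, 1, 0], [9, −6, 1]].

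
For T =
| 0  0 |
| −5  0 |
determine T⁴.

T is strictly triangular, hence nilpotent: T² = 0, so T⁴ = 0.

[[0, 0], [0, 0]]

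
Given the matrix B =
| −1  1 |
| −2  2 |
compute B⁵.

[[−1, 1], [−2, 2]]

B² = B (a projection; rank 1, trace 1), so B⁵ = B.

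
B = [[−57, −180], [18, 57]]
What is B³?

[[−513, −1620], [162, 513]]

tr B = 0 and det B = −9, so the characteristic polynomial is λ² − (0)λ + (−9) with roots 3 and −3.
Eigenvectors give P = [[−3, 10], [1, −3]] with P⁻¹ = [[3, 10], [1, 3]], and B = P·diag(3, −3)·P⁻¹.
Then B³ = P·diag(27, −27)·P⁻¹ = [[−81, −270], [27, 81]] · [[3, 10], [1, 3]] = [[−513, −1620], [162, 513]].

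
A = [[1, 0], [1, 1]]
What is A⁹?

[[1, 0], [9, 1]]

A = I + N where N = [[0, 0], [1, 0]] is strictly lower-triangular, so N² = 0.
(I + N)⁹ = I + 9·N = [[1, 0], [9, 1]].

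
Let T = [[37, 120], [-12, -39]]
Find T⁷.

tr T = -2 and det T = -3, so the characteristic polynomial is λ² − (-2)λ + (-3) with roots 1 and -3.
Eigenvectors give P = [[10, -3], [-3, 1]] with P⁻¹ = [[1, 3], [3, 10]], and T = P·diag(1, -3)·P⁻¹.
Then T⁷ = P·diag(1, -2187)·P⁻¹ = [[10, 6561], [-3, -2187]] · [[1, 3], [3, 10]] = [[19693, 65640], [-6564, -21879]].

[[19693, 65640], [-6564, -21879]]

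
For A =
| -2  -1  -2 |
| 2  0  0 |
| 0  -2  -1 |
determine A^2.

[[2, 6, 6], [-4, -2, -4], [-4, 2, 1]]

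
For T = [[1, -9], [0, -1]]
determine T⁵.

[[1, -9], [0, -1]]

T² = I (check: tr T = 0 and det T = -1), so T⁵ = T since 5 is odd.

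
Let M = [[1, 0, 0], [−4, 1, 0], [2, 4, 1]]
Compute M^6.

M = I + N where N = [[0, 0, 0], [−4, 0, 0], [2, 4, 0]] is strictly lower-triangular, so N^3 = 0.
(I + N)^6 = I + 6·N + 15·N^2 = [[1, 0, 0], [−24, 1, 0], [−228, 24, 1]].

[[1, 0, 0], [−24, 1, 0], [−228, 24, 1]]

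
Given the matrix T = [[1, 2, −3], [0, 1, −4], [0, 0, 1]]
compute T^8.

T = I + N where N = [[0, 2, −3], [0, 0, −4], [0, 0, 0]] is strictly upper-triangular, so N^3 = 0.
(I + N)^8 = I + 8·N + 28·N^2 = [[1, 16, −248], [0, 1, −32], [0, 0, 1]].

[[1, 16, −248], [0, 1, −32], [0, 0, 1]]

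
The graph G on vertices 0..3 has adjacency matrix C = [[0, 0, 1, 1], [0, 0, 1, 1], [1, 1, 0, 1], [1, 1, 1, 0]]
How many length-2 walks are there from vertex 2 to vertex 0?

1

The number of length-2 walks from vertex 2 to vertex 0 is entry (2,0) of C², where C is the adjacency matrix.
C² = [[2, 2, 1, 1], [2, 2, 1, 1], [1, 1, 3, 2], [1, 1, 2, 3]]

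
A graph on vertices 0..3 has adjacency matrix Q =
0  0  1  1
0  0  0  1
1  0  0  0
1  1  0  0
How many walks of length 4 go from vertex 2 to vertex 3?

3

The number of length-4 walks from vertex 2 to vertex 3 is entry (2,3) of Q⁴, where Q is the adjacency matrix.
Q² = [[2, 1, 0, 0], [1, 1, 0, 0], [0, 0, 1, 1], [0, 0, 1, 2]]
Q³ = [[0, 0, 2, 3], [0, 0, 1, 2], [2, 1, 0, 0], [3, 2, 0, 0]]
Q⁴ = [[5, 3, 0, 0], [3, 2, 0, 0], [0, 0, 2, 3], [0, 0, 3, 5]]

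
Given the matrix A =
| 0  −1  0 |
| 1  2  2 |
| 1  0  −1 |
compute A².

[[−1, −2, −2], [4, 3, 2], [−1, −1, 1]]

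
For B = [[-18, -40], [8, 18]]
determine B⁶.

tr B = 0 and det B = -4, so the characteristic polynomial is λ² − (0)λ + (-4) with roots 2 and -2.
Eigenvectors give P = [[-2, 5], [1, -2]] with P⁻¹ = [[2, 5], [1, 2]], and B = P·diag(2, -2)·P⁻¹.
Then B⁶ = P·diag(64, 64)·P⁻¹ = [[-128, 320], [64, -128]] · [[2, 5], [1, 2]] = [[64, 0], [0, 64]].

[[64, 0], [0, 64]]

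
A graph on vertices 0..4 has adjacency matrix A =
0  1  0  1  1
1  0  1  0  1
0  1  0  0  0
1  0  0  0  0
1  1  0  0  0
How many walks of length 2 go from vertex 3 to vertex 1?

1

The number of length-2 walks from vertex 3 to vertex 1 is entry (3,1) of A², where A is the adjacency matrix.
A² = [[3, 1, 1, 0, 1], [1, 3, 0, 1, 1], [1, 0, 1, 0, 1], [0, 1, 0, 1, 1], [1, 1, 1, 1, 2]]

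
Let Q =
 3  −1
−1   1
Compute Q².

[[10, −4], [−4, 2]]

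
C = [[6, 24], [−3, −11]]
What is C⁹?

[[152856, 460104], [−57513, −173051]]

tr C = −5 and det C = 6, so the characteristic polynomial is λ² − (−5)λ + (6) with roots −2 and −3.
Eigenvectors give P = [[−3, −8], [1, 3]] with P⁻¹ = [[−3, −8], [1, 3]], and C = P·diag(−2, −3)·P⁻¹.
Then C⁹ = P·diag(−512, −19683)·P⁻¹ = [[1536, 157464], [−512, −59049]] · [[−3, −8], [1, 3]] = [[152856, 460104], [−57513, −173051]].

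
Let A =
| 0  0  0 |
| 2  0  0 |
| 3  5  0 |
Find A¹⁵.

A is strictly triangular, hence nilpotent: A³ = 0, so A¹⁵ = 0.

[[0, 0, 0], [0, 0, 0], [0, 0, 0]]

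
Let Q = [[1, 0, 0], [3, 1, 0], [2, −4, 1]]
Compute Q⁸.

[[1, 0, 0], [24, 1, 0], [−320, −32, 1]]

Q = I + N where N = [[0, 0, 0], [3, 0, 0], [2, −4, 0]] is strictly lower-triangular, so N³ = 0.
(I + N)⁸ = I + 8·N + 28·N² = [[1, 0, 0], [24, 1, 0], [−320, −32, 1]].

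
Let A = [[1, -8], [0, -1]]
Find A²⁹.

[[1, -8], [0, -1]]

A² = I (check: tr A = 0 and det A = -1), so A²⁹ = A since 29 is odd.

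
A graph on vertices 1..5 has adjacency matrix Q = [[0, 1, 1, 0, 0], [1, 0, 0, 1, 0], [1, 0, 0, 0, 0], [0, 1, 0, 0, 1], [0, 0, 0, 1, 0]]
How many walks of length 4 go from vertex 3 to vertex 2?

The number of length-4 walks from vertex 3 to vertex 2 is entry (3,2) of Q⁴, where Q is the adjacency matrix.
Q² = [[2, 0, 0, 1, 0], [0, 2, 1, 0, 1], [0, 1, 1, 0, 0], [1, 0, 0, 2, 0], [0, 1, 0, 0, 1]]
Q³ = [[0, 3, 2, 0, 1], [3, 0, 0, 3, 0], [2, 0, 0, 1, 0], [0, 3, 1, 0, 2], [1, 0, 0, 2, 0]]
Q⁴ = [[5, 0, 0, 4, 0], [0, 6, 3, 0, 3], [0, 3, 2, 0, 1], [4, 0, 0, 5, 0], [0, 3, 1, 0, 2]]

3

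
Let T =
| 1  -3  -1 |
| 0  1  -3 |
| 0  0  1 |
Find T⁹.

T = I + N where N = [[0, -3, -1], [0, 0, -3], [0, 0, 0]] is strictly upper-triangular, so N³ = 0.
(I + N)⁹ = I + 9·N + 36·N² = [[1, -27, 315], [0, 1, -27], [0, 0, 1]].

[[1, -27, 315], [0, 1, -27], [0, 0, 1]]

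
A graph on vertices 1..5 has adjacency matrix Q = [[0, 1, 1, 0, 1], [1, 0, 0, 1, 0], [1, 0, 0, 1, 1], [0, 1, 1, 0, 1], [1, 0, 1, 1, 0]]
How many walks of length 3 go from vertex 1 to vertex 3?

7

The number of length-3 walks from vertex 1 to vertex 3 is entry (1,3) of Q³, where Q is the adjacency matrix.
Q² = [[3, 0, 1, 3, 1], [0, 2, 2, 0, 2], [1, 2, 3, 1, 2], [3, 0, 1, 3, 1], [1, 2, 2, 1, 3]]
Q³ = [[2, 6, 7, 2, 7], [6, 0, 2, 6, 2], [7, 2, 4, 7, 5], [2, 6, 7, 2, 7], [7, 2, 5, 7, 4]]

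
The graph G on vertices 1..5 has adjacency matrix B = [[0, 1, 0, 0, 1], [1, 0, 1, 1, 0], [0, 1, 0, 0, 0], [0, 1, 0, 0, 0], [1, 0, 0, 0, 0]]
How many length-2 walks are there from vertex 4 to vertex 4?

1

The number of length-2 walks from vertex 4 to vertex 4 is entry (4,4) of B², where B is the adjacency matrix.
B² = [[2, 0, 1, 1, 0], [0, 3, 0, 0, 1], [1, 0, 1, 1, 0], [1, 0, 1, 1, 0], [0, 1, 0, 0, 1]]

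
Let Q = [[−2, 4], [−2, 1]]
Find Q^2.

[[−4, −4], [2, −7]]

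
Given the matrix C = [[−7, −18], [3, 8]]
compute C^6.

tr C = 1 and det C = −2, so the characteristic polynomial is λ² − (1)λ + (−2) with roots −1 and 2.
Eigenvectors give P = [[3, −2], [−1, 1]] with P⁻¹ = [[1, 2], [1, 3]], and C = P·diag(−1, 2)·P⁻¹.
Then C^6 = P·diag(1, 64)·P⁻¹ = [[3, −128], [−1, 64]] · [[1, 2], [1, 3]] = [[−125, −378], [63, 190]].

[[−125, −378], [63, 190]]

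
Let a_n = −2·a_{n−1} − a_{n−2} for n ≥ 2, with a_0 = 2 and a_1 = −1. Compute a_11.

9

With companion matrix B = [[−2, −1], [1, 0]], [a_n, a_{n−1}]ᵀ = B·[a_{n−1}, a_{n−2}]ᵀ, so [a_11, a_10]ᵀ = B¹⁰·[a_1, a_0]ᵀ.
B¹⁰ = [[11, 10], [−10, −9]], giving [a_11, a_10]ᵀ = [[9], [−8]].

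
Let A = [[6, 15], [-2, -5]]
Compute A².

[[6, 15], [-2, -5]]

A² = A (a projection; rank 1, trace 1), so A² = A.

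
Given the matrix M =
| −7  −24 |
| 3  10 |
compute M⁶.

tr M = 3 and det M = 2, so the characteristic polynomial is λ² − (3)λ + (2) with roots 1 and 2.
Eigenvectors give P = [[3, 8], [−1, −3]] with P⁻¹ = [[3, 8], [−1, −3]], and M = P·diag(1, 2)·P⁻¹.
Then M⁶ = P·diag(1, 64)·P⁻¹ = [[3, 512], [−1, −192]] · [[3, 8], [−1, −3]] = [[−503, −1512], [189, 568]].

[[−503, −1512], [189, 568]]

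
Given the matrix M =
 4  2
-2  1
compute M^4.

M^2 = [[12, 10], [-10, -3]]
M^3 = [[28, 34], [-34, -23]]
M^4 = [[44, 90], [-90, -91]]

[[44, 90], [-90, -91]]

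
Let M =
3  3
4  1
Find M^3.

[[111, 75], [100, 61]]

M^2 = [[21, 12], [16, 13]]
M^3 = [[111, 75], [100, 61]]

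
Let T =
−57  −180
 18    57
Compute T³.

[[−513, −1620], [162, 513]]

tr T = 0 and det T = −9, so the characteristic polynomial is λ² − (0)λ + (−9) with roots 3 and −3.
Eigenvectors give P = [[−3, 10], [1, −3]] with P⁻¹ = [[3, 10], [1, 3]], and T = P·diag(3, −3)·P⁻¹.
Then T³ = P·diag(27, −27)·P⁻¹ = [[−81, −270], [27, 81]] · [[3, 10], [1, 3]] = [[−513, −1620], [162, 513]].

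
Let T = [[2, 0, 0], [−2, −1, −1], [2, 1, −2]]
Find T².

[[4, 0, 0], [−4, 0, 3], [−2, −3, 3]]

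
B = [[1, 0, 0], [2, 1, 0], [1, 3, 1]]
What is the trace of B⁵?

3

B = I + N where N = [[0, 0, 0], [2, 0, 0], [1, 3, 0]] is strictly lower-triangular, so N³ = 0.
(I + N)⁵ = I + 5·N + 10·N² = [[1, 0, 0], [10, 1, 0], [65, 15, 1]].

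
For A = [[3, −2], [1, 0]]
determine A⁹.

[[1023, −1022], [511, −510]]

tr A = 3 and det A = 2, so the characteristic polynomial is λ² − (3)λ + (2) with roots 1 and 2.
Eigenvectors give P = [[1, 2], [1, 1]] with P⁻¹ = [[−1, 2], [1, −1]], and A = P·diag(1, 2)·P⁻¹.
Then A⁹ = P·diag(1, 512)·P⁻¹ = [[1, 1024], [1, 512]] · [[−1, 2], [1, −1]] = [[1023, −1022], [511, −510]].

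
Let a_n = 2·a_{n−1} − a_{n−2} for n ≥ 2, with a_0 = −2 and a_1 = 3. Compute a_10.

48

With companion matrix M = [[2, −1], [1, 0]], [a_n, a_{n−1}]ᵀ = M·[a_{n−1}, a_{n−2}]ᵀ, so [a_10, a_9]ᵀ = M⁹·[a_1, a_0]ᵀ.
M⁹ = [[10, −9], [9, −8]], giving [a_10, a_9]ᵀ = [[48], [43]].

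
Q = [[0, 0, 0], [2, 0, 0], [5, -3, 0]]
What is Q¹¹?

Q is strictly triangular, hence nilpotent: Q³ = 0, so Q¹¹ = 0.

[[0, 0, 0], [0, 0, 0], [0, 0, 0]]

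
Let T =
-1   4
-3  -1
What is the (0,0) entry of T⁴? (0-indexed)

73

T² = [[-11, -8], [6, -11]]
T³ = [[35, -36], [27, 35]]
T⁴ = [[73, 176], [-132, 73]]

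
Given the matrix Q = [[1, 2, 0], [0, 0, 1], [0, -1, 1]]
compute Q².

[[1, 2, 2], [0, -1, 1], [0, -1, 0]]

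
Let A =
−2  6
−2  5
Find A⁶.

[[−188, 378], [−126, 253]]

tr A = 3 and det A = 2, so the characteristic polynomial is λ² − (3)λ + (2) with roots 2 and 1.
Eigenvectors give P = [[3, −2], [2, −1]] with P⁻¹ = [[−1, 2], [−2, 3]], and A = P·diag(2, 1)·P⁻¹.
Then A⁶ = P·diag(64, 1)·P⁻¹ = [[192, −2], [128, −1]] · [[−1, 2], [−2, 3]] = [[−188, 378], [−126, 253]].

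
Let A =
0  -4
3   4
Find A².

[[-12, -16], [12, 4]]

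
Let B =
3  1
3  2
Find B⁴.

[[219, 95], [285, 124]]

B² = [[12, 5], [15, 7]]
B³ = [[51, 22], [66, 29]]
B⁴ = [[219, 95], [285, 124]]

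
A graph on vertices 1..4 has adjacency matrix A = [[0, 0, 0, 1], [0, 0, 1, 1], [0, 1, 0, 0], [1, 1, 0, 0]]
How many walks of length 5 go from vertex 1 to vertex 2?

The number of length-5 walks from vertex 1 to vertex 2 is entry (1,2) of A^5, where A is the adjacency matrix.
A^2 = [[1, 1, 0, 0], [1, 2, 0, 0], [0, 0, 1, 1], [0, 0, 1, 2]]
A^3 = [[0, 0, 1, 2], [0, 0, 2, 3], [1, 2, 0, 0], [2, 3, 0, 0]]
A^4 = [[2, 3, 0, 0], [3, 5, 0, 0], [0, 0, 2, 3], [0, 0, 3, 5]]
A^5 = [[0, 0, 3, 5], [0, 0, 5, 8], [3, 5, 0, 0], [5, 8, 0, 0]]

0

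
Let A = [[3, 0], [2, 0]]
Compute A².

[[9, 0], [6, 0]]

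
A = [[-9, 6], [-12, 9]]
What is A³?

tr A = 0 and det A = -9, so the characteristic polynomial is λ² − (0)λ + (-9) with roots 3 and -3.
Eigenvectors give P = [[-1, 1], [-2, 1]] with P⁻¹ = [[1, -1], [2, -1]], and A = P·diag(3, -3)·P⁻¹.
Then A³ = P·diag(27, -27)·P⁻¹ = [[-27, -27], [-54, -27]] · [[1, -1], [2, -1]] = [[-81, 54], [-108, 81]].

[[-81, 54], [-108, 81]]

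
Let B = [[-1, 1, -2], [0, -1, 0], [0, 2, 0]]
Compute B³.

[[-1, 11, -2], [0, -1, 0], [0, 2, 0]]

B² = [[1, -6, 2], [0, 1, 0], [0, -2, 0]]
B³ = [[-1, 11, -2], [0, -1, 0], [0, 2, 0]]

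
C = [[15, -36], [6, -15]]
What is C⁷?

[[10935, -26244], [4374, -10935]]

tr C = 0 and det C = -9, so the characteristic polynomial is λ² − (0)λ + (-9) with roots 3 and -3.
Eigenvectors give P = [[3, 2], [1, 1]] with P⁻¹ = [[1, -2], [-1, 3]], and C = P·diag(3, -3)·P⁻¹.
Then C⁷ = P·diag(2187, -2187)·P⁻¹ = [[6561, -4374], [2187, -2187]] · [[1, -2], [-1, 3]] = [[10935, -26244], [4374, -10935]].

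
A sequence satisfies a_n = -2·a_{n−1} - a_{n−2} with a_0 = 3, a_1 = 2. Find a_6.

-27

With companion matrix C = [[-2, -1], [1, 0]], [a_n, a_{n−1}]ᵀ = C·[a_{n−1}, a_{n−2}]ᵀ, so [a_6, a_5]ᵀ = C⁵·[a_1, a_0]ᵀ.
C⁵ = [[-6, -5], [5, 4]], giving [a_6, a_5]ᵀ = [[-27], [22]].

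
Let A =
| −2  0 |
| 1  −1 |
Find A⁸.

tr A = −3 and det A = 2, so the characteristic polynomial is λ² − (−3)λ + (2) with roots −1 and −2.
Eigenvectors give P = [[0, −1], [1, 1]] with P⁻¹ = [[1, 1], [−1, 0]], and A = P·diag(−1, −2)·P⁻¹.
Then A⁸ = P·diag(1, 256)·P⁻¹ = [[0, −256], [1, 256]] · [[1, 1], [−1, 0]] = [[256, 0], [−255, 1]].

[[256, 0], [−255, 1]]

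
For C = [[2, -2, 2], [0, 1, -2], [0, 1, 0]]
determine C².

[[4, -4, 8], [0, -1, -2], [0, 1, -2]]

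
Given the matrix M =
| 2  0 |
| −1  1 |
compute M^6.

tr M = 3 and det M = 2, so the characteristic polynomial is λ² − (3)λ + (2) with roots 2 and 1.
Eigenvectors give P = [[−1, 0], [1, 1]] with P⁻¹ = [[−1, 0], [1, 1]], and M = P·diag(2, 1)·P⁻¹.
Then M^6 = P·diag(64, 1)·P⁻¹ = [[−64, 0], [64, 1]] · [[−1, 0], [1, 1]] = [[64, 0], [−63, 1]].

[[64, 0], [−63, 1]]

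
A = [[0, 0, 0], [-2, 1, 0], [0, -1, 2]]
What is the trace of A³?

A² = [[0, 0, 0], [-2, 1, 0], [2, -3, 4]]
A³ = [[0, 0, 0], [-2, 1, 0], [6, -7, 8]]

9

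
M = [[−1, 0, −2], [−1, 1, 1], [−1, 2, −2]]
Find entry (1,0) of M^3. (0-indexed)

−3

M^2 = [[3, −4, 6], [−1, 3, 1], [1, −2, 8]]
M^3 = [[−5, 8, −22], [−3, 5, 3], [−7, 14, −20]]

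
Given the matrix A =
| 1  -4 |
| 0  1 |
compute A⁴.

[[1, -16], [0, 1]]

A = I + N where N = [[0, -4], [0, 0]] is strictly upper-triangular, so N² = 0.
(I + N)⁴ = I + 4·N = [[1, -16], [0, 1]].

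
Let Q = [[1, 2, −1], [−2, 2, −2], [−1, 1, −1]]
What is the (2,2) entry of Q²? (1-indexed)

−2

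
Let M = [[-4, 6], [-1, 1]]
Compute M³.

tr M = -3 and det M = 2, so the characteristic polynomial is λ² − (-3)λ + (2) with roots -1 and -2.
Eigenvectors give P = [[-2, 3], [-1, 1]] with P⁻¹ = [[1, -3], [1, -2]], and M = P·diag(-1, -2)·P⁻¹.
Then M³ = P·diag(-1, -8)·P⁻¹ = [[2, -24], [1, -8]] · [[1, -3], [1, -2]] = [[-22, 42], [-7, 13]].

[[-22, 42], [-7, 13]]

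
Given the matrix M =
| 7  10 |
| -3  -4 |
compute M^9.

[[3067, 5110], [-1533, -2554]]

tr M = 3 and det M = 2, so the characteristic polynomial is λ² − (3)λ + (2) with roots 2 and 1.
Eigenvectors give P = [[-2, 5], [1, -3]] with P⁻¹ = [[-3, -5], [-1, -2]], and M = P·diag(2, 1)·P⁻¹.
Then M^9 = P·diag(512, 1)·P⁻¹ = [[-1024, 5], [512, -3]] · [[-3, -5], [-1, -2]] = [[3067, 5110], [-1533, -2554]].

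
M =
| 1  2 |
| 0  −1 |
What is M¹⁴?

M² = I (check: tr M = 0 and det M = −1), so M¹⁴ = I since 14 is even.

[[1, 0], [0, 1]]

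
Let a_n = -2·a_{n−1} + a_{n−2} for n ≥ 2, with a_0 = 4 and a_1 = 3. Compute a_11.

With companion matrix M = [[-2, 1], [1, 0]], [a_n, a_{n−1}]ᵀ = M·[a_{n−1}, a_{n−2}]ᵀ, so [a_11, a_10]ᵀ = M^10·[a_1, a_0]ᵀ.
M^10 = [[5741, -2378], [-2378, 985]], giving [a_11, a_10]ᵀ = [[7711], [-3194]].

7711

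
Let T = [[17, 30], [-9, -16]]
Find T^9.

[[3077, 5130], [-1539, -2566]]

tr T = 1 and det T = -2, so the characteristic polynomial is λ² − (1)λ + (-2) with roots 2 and -1.
Eigenvectors give P = [[-2, -5], [1, 3]] with P⁻¹ = [[-3, -5], [1, 2]], and T = P·diag(2, -1)·P⁻¹.
Then T^9 = P·diag(512, -1)·P⁻¹ = [[-1024, 5], [512, -3]] · [[-3, -5], [1, 2]] = [[3077, 5130], [-1539, -2566]].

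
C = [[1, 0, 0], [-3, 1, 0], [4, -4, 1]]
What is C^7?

C = I + N where N = [[0, 0, 0], [-3, 0, 0], [4, -4, 0]] is strictly lower-triangular, so N^3 = 0.
(I + N)^7 = I + 7·N + 21·N^2 = [[1, 0, 0], [-21, 1, 0], [280, -28, 1]].

[[1, 0, 0], [-21, 1, 0], [280, -28, 1]]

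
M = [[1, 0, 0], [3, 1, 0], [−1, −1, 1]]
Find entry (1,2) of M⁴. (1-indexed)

0

M = I + N where N = [[0, 0, 0], [3, 0, 0], [−1, −1, 0]] is strictly lower-triangular, so N³ = 0.
(I + N)⁴ = I + 4·N + 6·N² = [[1, 0, 0], [12, 1, 0], [−22, −4, 1]].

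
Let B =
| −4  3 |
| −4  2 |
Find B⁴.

B² = [[4, −6], [8, −8]]
B³ = [[8, 0], [0, 8]]
B⁴ = [[−32, 24], [−32, 16]]

[[−32, 24], [−32, 16]]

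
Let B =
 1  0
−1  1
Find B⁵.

B = I + N where N = [[0, 0], [−1, 0]] is strictly lower-triangular, so N² = 0.
(I + N)⁵ = I + 5·N = [[1, 0], [−5, 1]].

[[1, 0], [−5, 1]]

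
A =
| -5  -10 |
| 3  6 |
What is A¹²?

A² = A (a projection; rank 1, trace 1), so A¹² = A.

[[-5, -10], [3, 6]]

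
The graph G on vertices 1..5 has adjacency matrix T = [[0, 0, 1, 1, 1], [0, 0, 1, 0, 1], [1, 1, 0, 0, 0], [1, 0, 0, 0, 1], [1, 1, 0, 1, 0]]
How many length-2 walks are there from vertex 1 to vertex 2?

The number of length-2 walks from vertex 1 to vertex 2 is entry (1,2) of T^2, where T is the adjacency matrix.
T^2 = [[3, 2, 0, 1, 1], [2, 2, 0, 1, 0], [0, 0, 2, 1, 2], [1, 1, 1, 2, 1], [1, 0, 2, 1, 3]]

2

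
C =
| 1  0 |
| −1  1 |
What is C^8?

C = I + N where N = [[0, 0], [−1, 0]] is strictly lower-triangular, so N^2 = 0.
(I + N)^8 = I + 8·N = [[1, 0], [−8, 1]].

[[1, 0], [−8, 1]]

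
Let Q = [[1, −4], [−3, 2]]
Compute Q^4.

Q^2 = [[13, −12], [−9, 16]]
Q^3 = [[49, −76], [−57, 68]]
Q^4 = [[277, −348], [−261, 364]]

[[277, −348], [−261, 364]]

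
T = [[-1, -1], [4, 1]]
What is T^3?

T^2 = [[-3, 0], [0, -3]]
T^3 = [[3, 3], [-12, -3]]

[[3, 3], [-12, -3]]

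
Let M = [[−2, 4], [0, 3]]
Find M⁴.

M² = [[4, 4], [0, 9]]
M³ = [[−8, 28], [0, 27]]
M⁴ = [[16, 52], [0, 81]]

[[16, 52], [0, 81]]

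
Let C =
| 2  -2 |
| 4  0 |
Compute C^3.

C^2 = [[-4, -4], [8, -8]]
C^3 = [[-24, 8], [-16, -16]]

[[-24, 8], [-16, -16]]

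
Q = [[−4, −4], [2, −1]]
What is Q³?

[[8, −52], [26, 47]]

Q² = [[8, 20], [−10, −7]]
Q³ = [[8, −52], [26, 47]]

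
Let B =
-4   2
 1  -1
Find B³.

[[-82, 46], [23, -13]]

B² = [[18, -10], [-5, 3]]
B³ = [[-82, 46], [23, -13]]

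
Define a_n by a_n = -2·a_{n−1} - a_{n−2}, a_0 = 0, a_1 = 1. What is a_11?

11

With companion matrix A = [[-2, -1], [1, 0]], [a_n, a_{n−1}]ᵀ = A·[a_{n−1}, a_{n−2}]ᵀ, so [a_11, a_10]ᵀ = A¹⁰·[a_1, a_0]ᵀ.
A¹⁰ = [[11, 10], [-10, -9]], giving [a_11, a_10]ᵀ = [[11], [-10]].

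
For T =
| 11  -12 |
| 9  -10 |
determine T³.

tr T = 1 and det T = -2, so the characteristic polynomial is λ² − (1)λ + (-2) with roots -1 and 2.
Eigenvectors give P = [[-1, -4], [-1, -3]] with P⁻¹ = [[3, -4], [-1, 1]], and T = P·diag(-1, 2)·P⁻¹.
Then T³ = P·diag(-1, 8)·P⁻¹ = [[1, -32], [1, -24]] · [[3, -4], [-1, 1]] = [[35, -36], [27, -28]].

[[35, -36], [27, -28]]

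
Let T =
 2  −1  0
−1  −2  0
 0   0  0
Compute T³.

[[10, −5, 0], [−5, −10, 0], [0, 0, 0]]

T² = [[5, 0, 0], [0, 5, 0], [0, 0, 0]]
T³ = [[10, −5, 0], [−5, −10, 0], [0, 0, 0]]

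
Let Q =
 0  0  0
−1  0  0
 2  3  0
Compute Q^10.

Q is strictly triangular, hence nilpotent: Q^3 = 0, so Q^10 = 0.

[[0, 0, 0], [0, 0, 0], [0, 0, 0]]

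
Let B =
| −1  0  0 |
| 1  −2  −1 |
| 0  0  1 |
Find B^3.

[[−1, 0, 0], [7, −8, −3], [0, 0, 1]]

B^2 = [[1, 0, 0], [−3, 4, 1], [0, 0, 1]]
B^3 = [[−1, 0, 0], [7, −8, −3], [0, 0, 1]]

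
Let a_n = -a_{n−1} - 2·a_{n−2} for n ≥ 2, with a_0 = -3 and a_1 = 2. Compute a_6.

-16

With companion matrix A = [[-1, -2], [1, 0]], [a_n, a_{n−1}]ᵀ = A·[a_{n−1}, a_{n−2}]ᵀ, so [a_6, a_5]ᵀ = A⁵·[a_1, a_0]ᵀ.
A⁵ = [[-5, 2], [-1, -6]], giving [a_6, a_5]ᵀ = [[-16], [16]].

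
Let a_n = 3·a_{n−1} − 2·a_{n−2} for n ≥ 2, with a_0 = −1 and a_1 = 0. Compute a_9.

With companion matrix T = [[3, −2], [1, 0]], [a_n, a_{n−1}]ᵀ = T·[a_{n−1}, a_{n−2}]ᵀ, so [a_9, a_8]ᵀ = T⁸·[a_1, a_0]ᵀ.
T⁸ = [[511, −510], [255, −254]], giving [a_9, a_8]ᵀ = [[510], [254]].

510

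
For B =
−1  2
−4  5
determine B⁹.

tr B = 4 and det B = 3, so the characteristic polynomial is λ² − (4)λ + (3) with roots 3 and 1.
Eigenvectors give P = [[−1, 1], [−2, 1]] with P⁻¹ = [[1, −1], [2, −1]], and B = P·diag(3, 1)·P⁻¹.
Then B⁹ = P·diag(19683, 1)·P⁻¹ = [[−19683, 1], [−39366, 1]] · [[1, −1], [2, −1]] = [[−19681, 19682], [−39364, 39365]].

[[−19681, 19682], [−39364, 39365]]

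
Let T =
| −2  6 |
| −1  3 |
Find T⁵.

[[−2, 6], [−1, 3]]

T² = T (a projection; rank 1, trace 1), so T⁵ = T.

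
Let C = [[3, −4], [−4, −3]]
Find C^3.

[[75, −100], [−100, −75]]

C^2 = [[25, 0], [0, 25]]
C^3 = [[75, −100], [−100, −75]]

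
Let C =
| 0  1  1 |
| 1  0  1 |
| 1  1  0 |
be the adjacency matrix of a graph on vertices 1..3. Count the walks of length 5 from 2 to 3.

The number of length-5 walks from vertex 2 to vertex 3 is entry (2,3) of C^5, where C is the adjacency matrix.
C^2 = [[2, 1, 1], [1, 2, 1], [1, 1, 2]]
C^3 = [[2, 3, 3], [3, 2, 3], [3, 3, 2]]
C^4 = [[6, 5, 5], [5, 6, 5], [5, 5, 6]]
C^5 = [[10, 11, 11], [11, 10, 11], [11, 11, 10]]

11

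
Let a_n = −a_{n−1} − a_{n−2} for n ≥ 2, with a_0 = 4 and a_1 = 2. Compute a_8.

With companion matrix M = [[−1, −1], [1, 0]], [a_n, a_{n−1}]ᵀ = M·[a_{n−1}, a_{n−2}]ᵀ, so [a_8, a_7]ᵀ = M^7·[a_1, a_0]ᵀ.
M^7 = [[−1, −1], [1, 0]], giving [a_8, a_7]ᵀ = [[−6], [2]].

−6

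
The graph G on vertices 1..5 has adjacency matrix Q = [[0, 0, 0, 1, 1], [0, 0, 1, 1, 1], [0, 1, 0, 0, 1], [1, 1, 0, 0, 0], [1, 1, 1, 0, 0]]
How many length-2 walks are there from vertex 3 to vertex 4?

The number of length-2 walks from vertex 3 to vertex 4 is entry (3,4) of Q², where Q is the adjacency matrix.
Q² = [[2, 2, 1, 0, 0], [2, 3, 1, 0, 1], [1, 1, 2, 1, 1], [0, 0, 1, 2, 2], [0, 1, 1, 2, 3]]

1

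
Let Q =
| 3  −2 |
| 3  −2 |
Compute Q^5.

[[3, −2], [3, −2]]

Q² = Q (a projection; rank 1, trace 1), so Q^5 = Q.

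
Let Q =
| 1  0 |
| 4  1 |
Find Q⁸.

Q = I + N where N = [[0, 0], [4, 0]] is strictly lower-triangular, so N² = 0.
(I + N)⁸ = I + 8·N = [[1, 0], [32, 1]].

[[1, 0], [32, 1]]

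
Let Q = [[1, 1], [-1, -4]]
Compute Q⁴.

[[-9, -45], [45, 216]]

Q² = [[0, -3], [3, 15]]
Q³ = [[3, 12], [-12, -57]]
Q⁴ = [[-9, -45], [45, 216]]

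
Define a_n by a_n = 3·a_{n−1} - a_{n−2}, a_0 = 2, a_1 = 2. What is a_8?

With companion matrix Q = [[3, -1], [1, 0]], [a_n, a_{n−1}]ᵀ = Q·[a_{n−1}, a_{n−2}]ᵀ, so [a_8, a_7]ᵀ = Q⁷·[a_1, a_0]ᵀ.
Q⁷ = [[987, -377], [377, -144]], giving [a_8, a_7]ᵀ = [[1220], [466]].

1220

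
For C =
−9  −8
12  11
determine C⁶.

tr C = 2 and det C = −3, so the characteristic polynomial is λ² − (2)λ + (−3) with roots 3 and −1.
Eigenvectors give P = [[−2, −1], [3, 1]] with P⁻¹ = [[1, 1], [−3, −2]], and C = P·diag(3, −1)·P⁻¹.
Then C⁶ = P·diag(729, 1)·P⁻¹ = [[−1458, −1], [2187, 1]] · [[1, 1], [−3, −2]] = [[−1455, −1456], [2184, 2185]].

[[−1455, −1456], [2184, 2185]]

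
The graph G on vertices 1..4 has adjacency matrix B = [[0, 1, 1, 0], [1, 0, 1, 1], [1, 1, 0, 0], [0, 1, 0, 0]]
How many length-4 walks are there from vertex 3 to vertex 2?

The number of length-4 walks from vertex 3 to vertex 2 is entry (3,2) of B⁴, where B is the adjacency matrix.
B² = [[2, 1, 1, 1], [1, 3, 1, 0], [1, 1, 2, 1], [1, 0, 1, 1]]
B³ = [[2, 4, 3, 1], [4, 2, 4, 3], [3, 4, 2, 1], [1, 3, 1, 0]]
B⁴ = [[7, 6, 6, 4], [6, 11, 6, 2], [6, 6, 7, 4], [4, 2, 4, 3]]

6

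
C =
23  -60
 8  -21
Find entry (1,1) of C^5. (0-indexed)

tr C = 2 and det C = -3, so the characteristic polynomial is λ² − (2)λ + (-3) with roots 3 and -1.
Eigenvectors give P = [[-3, -5], [-1, -2]] with P⁻¹ = [[-2, 5], [1, -3]], and C = P·diag(3, -1)·P⁻¹.
Then C^5 = P·diag(243, -1)·P⁻¹ = [[-729, 5], [-243, 2]] · [[-2, 5], [1, -3]] = [[1463, -3660], [488, -1221]].

-1221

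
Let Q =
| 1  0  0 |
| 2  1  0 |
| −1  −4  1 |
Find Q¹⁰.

Q = I + N where N = [[0, 0, 0], [2, 0, 0], [−1, −4, 0]] is strictly lower-triangular, so N³ = 0.
(I + N)¹⁰ = I + 10·N + 45·N² = [[1, 0, 0], [20, 1, 0], [−370, −40, 1]].

[[1, 0, 0], [20, 1, 0], [−370, −40, 1]]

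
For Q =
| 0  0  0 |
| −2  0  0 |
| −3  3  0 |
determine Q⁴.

[[0, 0, 0], [0, 0, 0], [0, 0, 0]]

Q is strictly triangular, hence nilpotent: Q³ = 0, so Q⁴ = 0.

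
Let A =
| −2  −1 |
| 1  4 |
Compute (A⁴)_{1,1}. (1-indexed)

A² = [[3, −2], [2, 15]]
A³ = [[−8, −11], [11, 58]]
A⁴ = [[5, −36], [36, 221]]

5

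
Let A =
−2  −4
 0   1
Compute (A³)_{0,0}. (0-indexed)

A² = [[4, 4], [0, 1]]
A³ = [[−8, −12], [0, 1]]

−8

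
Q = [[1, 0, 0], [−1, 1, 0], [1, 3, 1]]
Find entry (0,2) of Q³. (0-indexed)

0

Q = I + N where N = [[0, 0, 0], [−1, 0, 0], [1, 3, 0]] is strictly lower-triangular, so N³ = 0.
(I + N)³ = I + 3·N + 3·N² = [[1, 0, 0], [−3, 1, 0], [−6, 9, 1]].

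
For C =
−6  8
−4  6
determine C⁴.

[[16, 0], [0, 16]]

tr C = 0 and det C = −4, so the characteristic polynomial is λ² − (0)λ + (−4) with roots −2 and 2.
Eigenvectors give P = [[−2, 1], [−1, 1]] with P⁻¹ = [[−1, 1], [−1, 2]], and C = P·diag(−2, 2)·P⁻¹.
Then C⁴ = P·diag(16, 16)·P⁻¹ = [[−32, 16], [−16, 16]] · [[−1, 1], [−1, 2]] = [[16, 0], [0, 16]].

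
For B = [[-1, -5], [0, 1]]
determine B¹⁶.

B² = I (check: tr B = 0 and det B = -1), so B¹⁶ = I since 16 is even.

[[1, 0], [0, 1]]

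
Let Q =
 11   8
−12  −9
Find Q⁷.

[[6563, 4376], [−6564, −4377]]

tr Q = 2 and det Q = −3, so the characteristic polynomial is λ² − (2)λ + (−3) with roots −1 and 3.
Eigenvectors give P = [[−2, 1], [3, −1]] with P⁻¹ = [[1, 1], [3, 2]], and Q = P·diag(−1, 3)·P⁻¹.
Then Q⁷ = P·diag(−1, 2187)·P⁻¹ = [[2, 2187], [−3, −2187]] · [[1, 1], [3, 2]] = [[6563, 4376], [−6564, −4377]].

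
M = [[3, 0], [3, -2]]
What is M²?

[[9, 0], [3, 4]]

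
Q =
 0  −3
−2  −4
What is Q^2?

[[6, 12], [8, 22]]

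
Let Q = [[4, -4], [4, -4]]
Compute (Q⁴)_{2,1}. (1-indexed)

Q² = [[0, 0], [0, 0]]
Q³ = [[0, 0], [0, 0]]
Q⁴ = [[0, 0], [0, 0]]

0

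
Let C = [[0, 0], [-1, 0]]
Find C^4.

[[0, 0], [0, 0]]

C is strictly triangular, hence nilpotent: C^2 = 0, so C^4 = 0.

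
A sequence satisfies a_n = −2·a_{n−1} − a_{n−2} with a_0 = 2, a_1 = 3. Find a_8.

With companion matrix M = [[−2, −1], [1, 0]], [a_n, a_{n−1}]ᵀ = M·[a_{n−1}, a_{n−2}]ᵀ, so [a_8, a_7]ᵀ = M^7·[a_1, a_0]ᵀ.
M^7 = [[−8, −7], [7, 6]], giving [a_8, a_7]ᵀ = [[−38], [33]].

−38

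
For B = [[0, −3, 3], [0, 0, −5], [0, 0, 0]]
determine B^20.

[[0, 0, 0], [0, 0, 0], [0, 0, 0]]

B is strictly triangular, hence nilpotent: B^3 = 0, so B^20 = 0.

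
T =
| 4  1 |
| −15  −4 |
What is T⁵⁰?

[[1, 0], [0, 1]]

T² = I (check: tr T = 0 and det T = −1), so T⁵⁰ = I since 50 is even.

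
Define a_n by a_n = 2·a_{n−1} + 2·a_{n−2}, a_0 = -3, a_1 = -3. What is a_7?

With companion matrix B = [[2, 2], [1, 0]], [a_n, a_{n−1}]ᵀ = B·[a_{n−1}, a_{n−2}]ᵀ, so [a_7, a_6]ᵀ = B^6·[a_1, a_0]ᵀ.
B^6 = [[328, 240], [120, 88]], giving [a_7, a_6]ᵀ = [[-1704], [-624]].

-1704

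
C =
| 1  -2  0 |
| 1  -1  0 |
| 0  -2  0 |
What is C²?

[[-1, 0, 0], [0, -1, 0], [-2, 2, 0]]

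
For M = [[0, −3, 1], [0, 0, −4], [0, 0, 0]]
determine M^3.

M is strictly triangular, hence nilpotent: M^3 = 0, so M^3 = 0.

[[0, 0, 0], [0, 0, 0], [0, 0, 0]]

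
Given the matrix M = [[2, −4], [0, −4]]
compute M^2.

[[4, 8], [0, 16]]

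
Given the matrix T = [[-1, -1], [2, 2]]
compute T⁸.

[[-1, -1], [2, 2]]

T² = T (a projection; rank 1, trace 1), so T⁸ = T.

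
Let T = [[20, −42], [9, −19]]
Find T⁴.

tr T = 1 and det T = −2, so the characteristic polynomial is λ² − (1)λ + (−2) with roots −1 and 2.
Eigenvectors give P = [[2, 7], [1, 3]] with P⁻¹ = [[−3, 7], [1, −2]], and T = P·diag(−1, 2)·P⁻¹.
Then T⁴ = P·diag(1, 16)·P⁻¹ = [[2, 112], [1, 48]] · [[−3, 7], [1, −2]] = [[106, −210], [45, −89]].

[[106, −210], [45, −89]]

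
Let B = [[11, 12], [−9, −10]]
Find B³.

[[35, 36], [−27, −28]]

tr B = 1 and det B = −2, so the characteristic polynomial is λ² − (1)λ + (−2) with roots −1 and 2.
Eigenvectors give P = [[−1, 4], [1, −3]] with P⁻¹ = [[3, 4], [1, 1]], and B = P·diag(−1, 2)·P⁻¹.
Then B³ = P·diag(−1, 8)·P⁻¹ = [[1, 32], [−1, −24]] · [[3, 4], [1, 1]] = [[35, 36], [−27, −28]].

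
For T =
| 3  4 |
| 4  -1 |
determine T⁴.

T² = [[25, 8], [8, 17]]
T³ = [[107, 92], [92, 15]]
T⁴ = [[689, 336], [336, 353]]

[[689, 336], [336, 353]]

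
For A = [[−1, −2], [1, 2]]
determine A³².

A² = A (a projection; rank 1, trace 1), so A³² = A.

[[−1, −2], [1, 2]]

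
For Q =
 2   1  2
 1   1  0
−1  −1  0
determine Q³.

[[3, 0, 6], [6, 3, 6], [−6, −3, −6]]

Q² = [[3, 1, 4], [3, 2, 2], [−3, −2, −2]]
Q³ = [[3, 0, 6], [6, 3, 6], [−6, −3, −6]]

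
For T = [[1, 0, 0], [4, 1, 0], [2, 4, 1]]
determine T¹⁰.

T = I + N where N = [[0, 0, 0], [4, 0, 0], [2, 4, 0]] is strictly lower-triangular, so N³ = 0.
(I + N)¹⁰ = I + 10·N + 45·N² = [[1, 0, 0], [40, 1, 0], [740, 40, 1]].

[[1, 0, 0], [40, 1, 0], [740, 40, 1]]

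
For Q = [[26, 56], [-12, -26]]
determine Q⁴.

[[16, 0], [0, 16]]

tr Q = 0 and det Q = -4, so the characteristic polynomial is λ² − (0)λ + (-4) with roots -2 and 2.
Eigenvectors give P = [[-2, 7], [1, -3]] with P⁻¹ = [[3, 7], [1, 2]], and Q = P·diag(-2, 2)·P⁻¹.
Then Q⁴ = P·diag(16, 16)·P⁻¹ = [[-32, 112], [16, -48]] · [[3, 7], [1, 2]] = [[16, 0], [0, 16]].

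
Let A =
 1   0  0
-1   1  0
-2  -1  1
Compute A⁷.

[[1, 0, 0], [-7, 1, 0], [7, -7, 1]]

A = I + N where N = [[0, 0, 0], [-1, 0, 0], [-2, -1, 0]] is strictly lower-triangular, so N³ = 0.
(I + N)⁷ = I + 7·N + 21·N² = [[1, 0, 0], [-7, 1, 0], [7, -7, 1]].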